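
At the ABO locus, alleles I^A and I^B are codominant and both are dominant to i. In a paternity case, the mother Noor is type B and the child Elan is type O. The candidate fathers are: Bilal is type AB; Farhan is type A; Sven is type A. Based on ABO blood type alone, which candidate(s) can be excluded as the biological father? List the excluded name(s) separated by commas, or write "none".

A candidate is excluded only if no genotype consistent with his phenotype could produce a type O child with a type B mother.
Bilal (type AB): no genotype consistent with that phenotype can produce a type-O child with a type-B mother.

Bilal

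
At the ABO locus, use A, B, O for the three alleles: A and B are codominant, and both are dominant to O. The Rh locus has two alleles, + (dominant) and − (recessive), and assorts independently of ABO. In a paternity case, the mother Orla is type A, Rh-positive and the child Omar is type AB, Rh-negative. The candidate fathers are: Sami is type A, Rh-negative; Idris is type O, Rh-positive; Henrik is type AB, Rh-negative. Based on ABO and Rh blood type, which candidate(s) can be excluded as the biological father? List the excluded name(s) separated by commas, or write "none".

Sami, Idris

A candidate is excluded only if no genotype consistent with his phenotype could produce a type AB, Rh-negative child with a type A, Rh-positive mother.
Sami (type A, Rh-): no genotype consistent with that phenotype can produce a type-AB Rh- child with a type-A mother.
Idris (type O, Rh+): no genotype consistent with that phenotype can produce a type-AB Rh- child with a type-A mother.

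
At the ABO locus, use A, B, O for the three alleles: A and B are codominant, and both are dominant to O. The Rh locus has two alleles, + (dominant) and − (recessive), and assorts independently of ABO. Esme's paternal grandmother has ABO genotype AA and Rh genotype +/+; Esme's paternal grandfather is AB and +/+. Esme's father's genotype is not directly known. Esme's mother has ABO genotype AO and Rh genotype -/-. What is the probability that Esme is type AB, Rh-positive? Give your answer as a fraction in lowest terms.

Esme's father's ABO genotype from AA × AB: 1/2 AA, 1/2 AB.
Crossing each possibility with the mother AO and summing P(type AB): 1/2·0 + 1/2·1/4 = 1/8.
Similarly for Rh via the father's Rh distribution: P(Rh+) = 1.
Independent loci: 1/8 × 1 = 1/8.

1/8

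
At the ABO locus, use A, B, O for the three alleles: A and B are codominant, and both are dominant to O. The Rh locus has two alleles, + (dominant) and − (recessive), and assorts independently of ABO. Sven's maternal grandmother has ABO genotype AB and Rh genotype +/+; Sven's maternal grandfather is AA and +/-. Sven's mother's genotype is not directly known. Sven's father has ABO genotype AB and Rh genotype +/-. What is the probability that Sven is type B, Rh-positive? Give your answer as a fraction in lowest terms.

7/64

Sven's mother's ABO genotype from AB × AA: 1/2 AA, 1/2 AB.
Crossing each possibility with the father AB and summing P(type B): 1/2·0 + 1/2·1/4 = 1/8.
Similarly for Rh via the mother's Rh distribution: P(Rh+) = 7/8.
Independent loci: 1/8 × 7/8 = 7/64.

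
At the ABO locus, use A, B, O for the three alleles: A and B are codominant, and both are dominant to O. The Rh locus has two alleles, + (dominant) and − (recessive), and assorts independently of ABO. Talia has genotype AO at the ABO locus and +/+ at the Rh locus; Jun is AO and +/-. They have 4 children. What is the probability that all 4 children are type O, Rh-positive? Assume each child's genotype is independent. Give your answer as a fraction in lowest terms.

1/256

ABO cross AO × AO → 1/4 O, 3/4 A.
Rh cross +/+ × +/- → 1 Rh+; so P(type O, Rh-positive) = 1/4 × 1 = 1/4 per child.
All 4 independent: (1/4)^4 = 1/256.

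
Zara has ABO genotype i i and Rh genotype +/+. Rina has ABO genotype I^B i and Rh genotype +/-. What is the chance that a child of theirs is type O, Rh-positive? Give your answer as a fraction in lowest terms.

ABO cross i i × I^B i → offspring phenotypes: 1/2 O, 1/2 B.
Rh cross +/+ × +/- → 1 Rh+.
Independent loci: P(type O, Rh-positive) = 1/2 × 1 = 1/2.

1/2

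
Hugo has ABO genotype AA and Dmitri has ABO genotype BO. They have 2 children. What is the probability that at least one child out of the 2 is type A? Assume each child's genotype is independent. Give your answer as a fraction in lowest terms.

ABO cross AA × BO → 1/2 A, 1/2 AB.
So P(type A) = 1/2 per child.
P(none) = (1/2)^2 = 1/4; P(at least one) = 1 − 1/4 = 3/4.

3/4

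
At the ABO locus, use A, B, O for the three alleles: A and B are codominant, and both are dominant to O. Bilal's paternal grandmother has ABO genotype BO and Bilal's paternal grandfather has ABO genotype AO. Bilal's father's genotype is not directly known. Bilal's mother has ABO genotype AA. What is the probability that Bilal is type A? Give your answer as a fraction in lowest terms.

Bilal's father's ABO genotype from BO × AO: 1/4 AB, 1/4 AO, 1/4 BO, 1/4 OO.
Crossing each possibility with the mother AA and summing P(type A): 1/4·1/2 + 1/4·1 + 1/4·1/2 + 1/4·1 = 3/4.

3/4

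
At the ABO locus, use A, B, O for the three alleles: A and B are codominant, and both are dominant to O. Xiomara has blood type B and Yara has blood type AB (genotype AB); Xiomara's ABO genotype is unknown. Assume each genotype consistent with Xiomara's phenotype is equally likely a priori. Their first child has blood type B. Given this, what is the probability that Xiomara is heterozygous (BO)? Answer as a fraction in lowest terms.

Possible genotypes: Xiomara ∈ {BB, BO}; Yara ∈ {AB}.
Weight each parental genotype pair by prior × P(type-B child):
  BB × AB: posterior weight 1/2.
  BO × AB: posterior weight 1/2.
Sum the posterior weight over pairs where Xiomara is BO: 1/2.

1/2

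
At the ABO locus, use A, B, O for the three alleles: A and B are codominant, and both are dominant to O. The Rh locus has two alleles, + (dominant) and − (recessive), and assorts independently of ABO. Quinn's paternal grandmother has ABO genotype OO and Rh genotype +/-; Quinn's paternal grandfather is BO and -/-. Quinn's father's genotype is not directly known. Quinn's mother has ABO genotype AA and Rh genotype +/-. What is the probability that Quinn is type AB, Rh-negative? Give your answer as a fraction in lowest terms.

3/32

Quinn's father's ABO genotype from OO × BO: 1/2 BO, 1/2 OO.
Crossing each possibility with the mother AA and summing P(type AB): 1/2·1/2 + 1/2·0 = 1/4.
Similarly for Rh via the father's Rh distribution: P(Rh-) = 3/8.
Independent loci: 1/4 × 3/8 = 3/32.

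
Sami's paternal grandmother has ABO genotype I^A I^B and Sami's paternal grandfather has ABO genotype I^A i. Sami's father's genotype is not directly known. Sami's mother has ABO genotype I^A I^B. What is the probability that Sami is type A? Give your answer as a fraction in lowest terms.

Sami's father's ABO genotype from I^A I^B × I^A i: 1/4 I^A I^A, 1/4 I^A I^B, 1/4 I^A i, 1/4 I^B i.
Crossing each possibility with the mother I^A I^B and summing P(type A): 1/4·1/2 + 1/4·1/4 + 1/4·1/2 + 1/4·1/4 = 3/8.

3/8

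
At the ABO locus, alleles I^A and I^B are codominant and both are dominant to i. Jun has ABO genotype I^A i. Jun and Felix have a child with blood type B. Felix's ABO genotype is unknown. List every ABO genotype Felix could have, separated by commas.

For each candidate genotype of Felix, check whether crossing it with I^A i can produce every observed child phenotype.
  I^A I^A → possible child types {A} ✗
  I^A I^B → possible child types {A, B, AB} ✓
  I^A i → possible child types {O, A} ✗
  I^B I^B → possible child types {B, AB} ✓
  I^B i → possible child types {O, A, B, AB} ✓
  i i → possible child types {O, A} ✗

I^A I^B, I^B I^B, I^B i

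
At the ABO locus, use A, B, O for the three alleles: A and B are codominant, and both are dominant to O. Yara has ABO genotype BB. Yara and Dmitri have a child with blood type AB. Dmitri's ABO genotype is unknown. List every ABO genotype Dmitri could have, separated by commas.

AA, AB, AO

For each candidate genotype of Dmitri, check whether crossing it with BB can produce every observed child phenotype.
  AA → possible child types {AB} ✓
  AB → possible child types {B, AB} ✓
  AO → possible child types {B, AB} ✓
  BB → possible child types {B} ✗
  BO → possible child types {B} ✗
  OO → possible child types {B} ✗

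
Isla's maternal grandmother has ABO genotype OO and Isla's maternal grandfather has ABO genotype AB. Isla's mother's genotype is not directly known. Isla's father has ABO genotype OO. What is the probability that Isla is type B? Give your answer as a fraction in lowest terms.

Isla's mother's ABO genotype from OO × AB: 1/2 AO, 1/2 BO.
Crossing each possibility with the father OO and summing P(type B): 1/2·0 + 1/2·1/2 = 1/4.

1/4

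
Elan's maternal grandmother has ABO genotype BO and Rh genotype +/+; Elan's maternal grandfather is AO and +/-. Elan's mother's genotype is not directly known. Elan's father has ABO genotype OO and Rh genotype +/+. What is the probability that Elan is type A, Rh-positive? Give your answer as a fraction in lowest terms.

Elan's mother's ABO genotype from BO × AO: 1/4 AB, 1/4 AO, 1/4 BO, 1/4 OO.
Crossing each possibility with the father OO and summing P(type A): 1/4·1/2 + 1/4·1/2 + 1/4·0 + 1/4·0 = 1/4.
Similarly for Rh via the mother's Rh distribution: P(Rh+) = 1.
Independent loci: 1/4 × 1 = 1/4.

1/4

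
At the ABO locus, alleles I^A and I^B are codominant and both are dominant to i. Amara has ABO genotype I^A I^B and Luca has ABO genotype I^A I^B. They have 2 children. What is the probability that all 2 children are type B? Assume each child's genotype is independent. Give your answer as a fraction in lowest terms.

ABO cross I^A I^B × I^A I^B → 1/4 A, 1/4 B, 1/2 AB.
So P(type B) = 1/4 per child.
All 2 independent: (1/4)^2 = 1/16.

1/16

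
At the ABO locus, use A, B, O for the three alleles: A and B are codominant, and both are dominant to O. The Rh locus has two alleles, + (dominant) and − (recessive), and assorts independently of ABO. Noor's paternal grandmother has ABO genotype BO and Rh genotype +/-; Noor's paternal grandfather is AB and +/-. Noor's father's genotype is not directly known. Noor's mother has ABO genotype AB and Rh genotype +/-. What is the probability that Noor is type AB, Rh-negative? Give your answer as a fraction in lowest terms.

Noor's father's ABO genotype from BO × AB: 1/4 AB, 1/4 AO, 1/4 BB, 1/4 BO.
Crossing each possibility with the mother AB and summing P(type AB): 1/4·1/2 + 1/4·1/4 + 1/4·1/2 + 1/4·1/4 = 3/8.
Similarly for Rh via the father's Rh distribution: P(Rh-) = 1/4.
Independent loci: 3/8 × 1/4 = 3/32.

3/32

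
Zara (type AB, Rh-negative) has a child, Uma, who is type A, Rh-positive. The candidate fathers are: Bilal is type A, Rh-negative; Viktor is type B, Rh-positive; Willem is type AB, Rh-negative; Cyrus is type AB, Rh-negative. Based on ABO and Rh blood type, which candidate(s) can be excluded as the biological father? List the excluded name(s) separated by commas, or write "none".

A candidate is excluded only if no genotype consistent with his phenotype could produce a type A, Rh-positive child with a type AB, Rh-negative mother.
Bilal (type A, Rh-): no genotype consistent with that phenotype can produce a type-A Rh+ child with a type-AB mother.
Willem (type AB, Rh-): no genotype consistent with that phenotype can produce a type-A Rh+ child with a type-AB mother.
Cyrus (type AB, Rh-): no genotype consistent with that phenotype can produce a type-A Rh+ child with a type-AB mother.

Bilal, Willem, Cyrus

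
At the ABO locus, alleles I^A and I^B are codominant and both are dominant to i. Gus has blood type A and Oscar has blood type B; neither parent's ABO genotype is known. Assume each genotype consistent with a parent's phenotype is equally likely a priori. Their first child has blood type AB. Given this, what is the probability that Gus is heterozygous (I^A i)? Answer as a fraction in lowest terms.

1/3

Possible genotypes: Gus ∈ {I^A I^A, I^A i}; Oscar ∈ {I^B I^B, I^B i}.
Weight each parental genotype pair by prior × P(type-AB child):
  I^A I^A × I^B I^B: posterior weight 4/9.
  I^A I^A × I^B i: posterior weight 2/9.
  I^A i × I^B I^B: posterior weight 2/9.
  I^A i × I^B i: posterior weight 1/9.
Sum the posterior weight over pairs where Gus is I^A i: 1/3.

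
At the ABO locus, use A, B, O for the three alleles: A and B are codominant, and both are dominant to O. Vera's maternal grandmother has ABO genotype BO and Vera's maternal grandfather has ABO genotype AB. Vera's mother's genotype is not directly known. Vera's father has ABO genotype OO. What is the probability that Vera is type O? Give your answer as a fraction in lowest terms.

Vera's mother's ABO genotype from BO × AB: 1/4 AB, 1/4 AO, 1/4 BB, 1/4 BO.
Crossing each possibility with the father OO and summing P(type O): 1/4·0 + 1/4·1/2 + 1/4·0 + 1/4·1/2 = 1/4.

1/4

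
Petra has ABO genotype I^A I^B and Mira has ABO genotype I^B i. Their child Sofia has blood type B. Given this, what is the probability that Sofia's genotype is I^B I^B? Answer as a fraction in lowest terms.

Cross I^A I^B × I^B i → 1/4 I^A I^B, 1/4 I^A i, 1/4 I^B I^B, 1/4 I^B i.
Type-B genotypes among offspring: I^B I^B (1/4), I^B i (1/4); total 1/2.
P(I^B I^B | type B) = (1/4) / (1/2) = 1/2.

1/2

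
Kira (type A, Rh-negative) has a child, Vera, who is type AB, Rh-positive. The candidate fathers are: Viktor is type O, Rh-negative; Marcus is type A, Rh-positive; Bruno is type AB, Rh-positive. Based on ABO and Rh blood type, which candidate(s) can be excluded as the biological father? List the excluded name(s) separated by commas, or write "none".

A candidate is excluded only if no genotype consistent with his phenotype could produce a type AB, Rh-positive child with a type A, Rh-negative mother.
Viktor (type O, Rh-): no genotype consistent with that phenotype can produce a type-AB Rh+ child with a type-A mother.
Marcus (type A, Rh+): no genotype consistent with that phenotype can produce a type-AB Rh+ child with a type-A mother.

Viktor, Marcus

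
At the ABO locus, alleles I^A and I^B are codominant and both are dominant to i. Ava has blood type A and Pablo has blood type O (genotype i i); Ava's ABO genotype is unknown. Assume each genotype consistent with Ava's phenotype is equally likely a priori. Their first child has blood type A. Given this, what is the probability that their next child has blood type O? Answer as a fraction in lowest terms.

Possible genotypes: Ava ∈ {I^A I^A, I^A i}; Pablo ∈ {i i}.
Weight each parental genotype pair by prior × P(type-A child):
  I^A I^A × i i: posterior weight 2/3; P(next child type O) = 0.
  I^A i × i i: posterior weight 1/3; P(next child type O) = 1/2.
Weighted sum = 1/6.

1/6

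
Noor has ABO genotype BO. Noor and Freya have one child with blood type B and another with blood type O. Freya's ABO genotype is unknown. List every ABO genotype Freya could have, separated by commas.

AO, BO, OO

For each candidate genotype of Freya, check whether crossing it with BO can produce every observed child phenotype.
  AA → possible child types {A, AB} ✗
  AB → possible child types {A, B, AB} ✗
  AO → possible child types {O, A, B, AB} ✓
  BB → possible child types {B} ✗
  BO → possible child types {O, B} ✓
  OO → possible child types {O, B} ✓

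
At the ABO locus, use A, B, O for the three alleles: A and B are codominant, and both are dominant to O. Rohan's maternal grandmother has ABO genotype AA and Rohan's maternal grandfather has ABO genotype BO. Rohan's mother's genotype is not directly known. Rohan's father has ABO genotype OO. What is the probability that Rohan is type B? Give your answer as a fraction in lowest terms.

1/4

Rohan's mother's ABO genotype from AA × BO: 1/2 AB, 1/2 AO.
Crossing each possibility with the father OO and summing P(type B): 1/2·1/2 + 1/2·0 = 1/4.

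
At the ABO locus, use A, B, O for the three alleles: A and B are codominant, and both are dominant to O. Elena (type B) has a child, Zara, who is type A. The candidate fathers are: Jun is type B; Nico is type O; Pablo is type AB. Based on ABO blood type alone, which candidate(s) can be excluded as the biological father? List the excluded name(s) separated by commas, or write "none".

A candidate is excluded only if no genotype consistent with his phenotype could produce a type A child with a type B mother.
Jun (type B): no genotype consistent with that phenotype can produce a type-A child with a type-B mother.
Nico (type O): no genotype consistent with that phenotype can produce a type-A child with a type-B mother.

Jun, Nico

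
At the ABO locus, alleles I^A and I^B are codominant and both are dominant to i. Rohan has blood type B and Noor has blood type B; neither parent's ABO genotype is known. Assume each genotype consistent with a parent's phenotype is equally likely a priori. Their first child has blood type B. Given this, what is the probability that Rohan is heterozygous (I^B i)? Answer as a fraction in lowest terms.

Possible genotypes: Rohan ∈ {I^B I^B, I^B i}; Noor ∈ {I^B I^B, I^B i}.
Weight each parental genotype pair by prior × P(type-B child):
  I^B I^B × I^B I^B: posterior weight 4/15.
  I^B I^B × I^B i: posterior weight 4/15.
  I^B i × I^B I^B: posterior weight 4/15.
  I^B i × I^B i: posterior weight 1/5.
Sum the posterior weight over pairs where Rohan is I^B i: 7/15.

7/15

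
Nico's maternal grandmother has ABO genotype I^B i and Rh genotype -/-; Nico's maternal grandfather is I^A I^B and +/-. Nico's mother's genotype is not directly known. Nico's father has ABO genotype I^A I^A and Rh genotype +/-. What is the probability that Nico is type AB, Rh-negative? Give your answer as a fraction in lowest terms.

3/16

Nico's mother's ABO genotype from I^B i × I^A I^B: 1/4 I^A I^B, 1/4 I^A i, 1/4 I^B I^B, 1/4 I^B i.
Crossing each possibility with the father I^A I^A and summing P(type AB): 1/4·1/2 + 1/4·0 + 1/4·1 + 1/4·1/2 = 1/2.
Similarly for Rh via the mother's Rh distribution: P(Rh-) = 3/8.
Independent loci: 1/2 × 3/8 = 3/16.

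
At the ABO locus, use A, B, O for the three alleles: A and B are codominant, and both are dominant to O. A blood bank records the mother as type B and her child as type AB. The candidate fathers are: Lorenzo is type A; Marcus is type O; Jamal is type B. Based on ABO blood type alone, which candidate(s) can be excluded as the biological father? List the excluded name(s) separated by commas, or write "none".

A candidate is excluded only if no genotype consistent with his phenotype could produce a type AB child with a type B mother.
Marcus (type O): no genotype consistent with that phenotype can produce a type-AB child with a type-B mother.
Jamal (type B): no genotype consistent with that phenotype can produce a type-AB child with a type-B mother.

Marcus, Jamal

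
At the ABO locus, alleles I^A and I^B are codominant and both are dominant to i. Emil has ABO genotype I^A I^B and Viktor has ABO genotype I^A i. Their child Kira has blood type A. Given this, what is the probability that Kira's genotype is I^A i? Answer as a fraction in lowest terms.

1/2

Cross I^A I^B × I^A i → 1/4 I^A I^A, 1/4 I^A I^B, 1/4 I^A i, 1/4 I^B i.
Type-A genotypes among offspring: I^A I^A (1/4), I^A i (1/4); total 1/2.
P(I^A i | type A) = (1/4) / (1/2) = 1/2.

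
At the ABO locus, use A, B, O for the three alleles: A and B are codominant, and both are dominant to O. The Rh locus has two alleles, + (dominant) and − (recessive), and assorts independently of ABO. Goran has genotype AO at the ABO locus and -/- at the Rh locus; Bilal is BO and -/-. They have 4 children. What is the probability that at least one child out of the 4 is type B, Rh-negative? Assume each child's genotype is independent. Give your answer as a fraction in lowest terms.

ABO cross AO × BO → 1/4 O, 1/4 A, 1/4 B, 1/4 AB.
Rh cross -/- × -/- → 1 Rh-; so P(type B, Rh-negative) = 1/4 × 1 = 1/4 per child.
P(none) = (3/4)^4 = 81/256; P(at least one) = 1 − 81/256 = 175/256.

175/256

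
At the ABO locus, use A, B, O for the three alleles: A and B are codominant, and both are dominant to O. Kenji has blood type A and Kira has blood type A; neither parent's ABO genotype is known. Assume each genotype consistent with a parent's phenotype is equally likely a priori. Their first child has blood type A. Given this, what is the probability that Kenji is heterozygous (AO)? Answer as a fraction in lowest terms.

7/15

Possible genotypes: Kenji ∈ {AA, AO}; Kira ∈ {AA, AO}.
Weight each parental genotype pair by prior × P(type-A child):
  AA × AA: posterior weight 4/15.
  AA × AO: posterior weight 4/15.
  AO × AA: posterior weight 4/15.
  AO × AO: posterior weight 1/5.
Sum the posterior weight over pairs where Kenji is AO: 7/15.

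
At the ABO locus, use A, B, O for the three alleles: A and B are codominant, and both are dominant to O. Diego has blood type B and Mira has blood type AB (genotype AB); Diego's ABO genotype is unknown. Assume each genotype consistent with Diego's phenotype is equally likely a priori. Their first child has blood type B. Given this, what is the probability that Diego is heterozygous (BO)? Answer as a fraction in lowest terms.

1/2

Possible genotypes: Diego ∈ {BB, BO}; Mira ∈ {AB}.
Weight each parental genotype pair by prior × P(type-B child):
  BB × AB: posterior weight 1/2.
  BO × AB: posterior weight 1/2.
Sum the posterior weight over pairs where Diego is BO: 1/2.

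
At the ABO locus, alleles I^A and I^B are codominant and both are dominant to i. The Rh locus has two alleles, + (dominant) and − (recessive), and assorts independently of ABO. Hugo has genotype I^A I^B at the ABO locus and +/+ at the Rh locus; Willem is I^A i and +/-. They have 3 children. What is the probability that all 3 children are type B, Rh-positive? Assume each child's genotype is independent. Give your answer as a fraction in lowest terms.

1/64

ABO cross I^A I^B × I^A i → 1/2 A, 1/4 B, 1/4 AB.
Rh cross +/+ × +/- → 1 Rh+; so P(type B, Rh-positive) = 1/4 × 1 = 1/4 per child.
All 3 independent: (1/4)^3 = 1/64.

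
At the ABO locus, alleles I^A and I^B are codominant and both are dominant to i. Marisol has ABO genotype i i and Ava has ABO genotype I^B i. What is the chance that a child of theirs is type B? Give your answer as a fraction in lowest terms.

1/2

ABO cross i i × I^B i → offspring phenotypes: 1/2 O, 1/2 B.
So P(type B) = 1/2.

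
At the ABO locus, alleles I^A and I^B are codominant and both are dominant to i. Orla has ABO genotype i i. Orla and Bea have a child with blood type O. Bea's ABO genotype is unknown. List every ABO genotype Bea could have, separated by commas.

For each candidate genotype of Bea, check whether crossing it with i i can produce every observed child phenotype.
  I^A I^A → possible child types {A} ✗
  I^A I^B → possible child types {A, B} ✗
  I^A i → possible child types {O, A} ✓
  I^B I^B → possible child types {B} ✗
  I^B i → possible child types {O, B} ✓
  i i → possible child types {O} ✓

I^A i, I^B i, i i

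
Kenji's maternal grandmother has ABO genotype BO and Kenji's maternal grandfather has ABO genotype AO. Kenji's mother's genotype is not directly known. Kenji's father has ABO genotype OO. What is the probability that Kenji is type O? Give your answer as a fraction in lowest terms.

1/2

Kenji's mother's ABO genotype from BO × AO: 1/4 AB, 1/4 AO, 1/4 BO, 1/4 OO.
Crossing each possibility with the father OO and summing P(type O): 1/4·0 + 1/4·1/2 + 1/4·1/2 + 1/4·1 = 1/2.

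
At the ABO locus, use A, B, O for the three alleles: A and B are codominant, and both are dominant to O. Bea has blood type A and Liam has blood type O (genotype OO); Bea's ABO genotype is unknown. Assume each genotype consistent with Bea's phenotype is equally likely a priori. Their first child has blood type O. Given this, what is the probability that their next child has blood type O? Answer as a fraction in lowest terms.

1/2

Possible genotypes: Bea ∈ {AA, AO}; Liam ∈ {OO}.
Weight each parental genotype pair by prior × P(type-O child):
  AO × OO: posterior weight 1; P(next child type O) = 1/2.
Weighted sum = 1/2.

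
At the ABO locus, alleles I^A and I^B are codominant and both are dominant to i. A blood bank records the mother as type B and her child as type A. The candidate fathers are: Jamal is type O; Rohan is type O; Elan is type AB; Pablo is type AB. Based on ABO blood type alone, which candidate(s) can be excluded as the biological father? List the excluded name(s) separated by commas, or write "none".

A candidate is excluded only if no genotype consistent with his phenotype could produce a type A child with a type B mother.
Jamal (type O): no genotype consistent with that phenotype can produce a type-A child with a type-B mother.
Rohan (type O): no genotype consistent with that phenotype can produce a type-A child with a type-B mother.

Jamal, Rohan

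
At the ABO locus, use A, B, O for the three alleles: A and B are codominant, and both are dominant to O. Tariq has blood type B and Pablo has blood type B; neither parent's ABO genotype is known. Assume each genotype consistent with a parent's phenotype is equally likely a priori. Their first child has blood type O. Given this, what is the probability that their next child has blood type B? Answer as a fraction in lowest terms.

Possible genotypes: Tariq ∈ {BB, BO}; Pablo ∈ {BB, BO}.
Weight each parental genotype pair by prior × P(type-O child):
  BO × BO: posterior weight 1; P(next child type B) = 3/4.
Weighted sum = 3/4.

3/4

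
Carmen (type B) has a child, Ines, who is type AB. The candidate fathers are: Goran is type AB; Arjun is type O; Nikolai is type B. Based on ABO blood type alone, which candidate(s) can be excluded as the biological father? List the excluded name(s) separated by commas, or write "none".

A candidate is excluded only if no genotype consistent with his phenotype could produce a type AB child with a type B mother.
Arjun (type O): no genotype consistent with that phenotype can produce a type-AB child with a type-B mother.
Nikolai (type B): no genotype consistent with that phenotype can produce a type-AB child with a type-B mother.

Arjun, Nikolai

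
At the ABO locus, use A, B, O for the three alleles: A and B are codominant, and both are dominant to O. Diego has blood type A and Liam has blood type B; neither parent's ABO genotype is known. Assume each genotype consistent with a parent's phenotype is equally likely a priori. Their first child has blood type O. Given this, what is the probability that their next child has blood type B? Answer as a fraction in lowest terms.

Possible genotypes: Diego ∈ {AA, AO}; Liam ∈ {BB, BO}.
Weight each parental genotype pair by prior × P(type-O child):
  AO × BO: posterior weight 1; P(next child type B) = 1/4.
Weighted sum = 1/4.

1/4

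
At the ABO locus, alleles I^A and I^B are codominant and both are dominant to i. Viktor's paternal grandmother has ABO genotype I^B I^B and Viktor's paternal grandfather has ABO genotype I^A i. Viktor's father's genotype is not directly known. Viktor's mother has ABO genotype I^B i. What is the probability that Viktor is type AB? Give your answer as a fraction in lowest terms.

1/8

Viktor's father's ABO genotype from I^B I^B × I^A i: 1/2 I^A I^B, 1/2 I^B i.
Crossing each possibility with the mother I^B i and summing P(type AB): 1/2·1/4 + 1/2·0 = 1/8.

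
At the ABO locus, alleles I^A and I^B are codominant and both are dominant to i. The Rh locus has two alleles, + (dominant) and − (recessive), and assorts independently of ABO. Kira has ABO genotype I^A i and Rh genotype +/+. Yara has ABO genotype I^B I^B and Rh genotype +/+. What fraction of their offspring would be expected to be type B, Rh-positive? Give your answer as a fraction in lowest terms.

ABO cross I^A i × I^B I^B → offspring phenotypes: 1/2 B, 1/2 AB.
Rh cross +/+ × +/+ → 1 Rh+.
Independent loci: P(type B, Rh-positive) = 1/2 × 1 = 1/2.

1/2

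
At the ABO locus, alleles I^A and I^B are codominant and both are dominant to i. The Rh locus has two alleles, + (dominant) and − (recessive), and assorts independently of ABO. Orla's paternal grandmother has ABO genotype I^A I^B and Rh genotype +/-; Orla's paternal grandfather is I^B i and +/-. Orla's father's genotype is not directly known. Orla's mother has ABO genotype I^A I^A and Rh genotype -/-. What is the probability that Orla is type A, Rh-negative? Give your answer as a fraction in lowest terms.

1/4

Orla's father's ABO genotype from I^A I^B × I^B i: 1/4 I^A I^B, 1/4 I^A i, 1/4 I^B I^B, 1/4 I^B i.
Crossing each possibility with the mother I^A I^A and summing P(type A): 1/4·1/2 + 1/4·1 + 1/4·0 + 1/4·1/2 = 1/2.
Similarly for Rh via the father's Rh distribution: P(Rh-) = 1/2.
Independent loci: 1/2 × 1/2 = 1/4.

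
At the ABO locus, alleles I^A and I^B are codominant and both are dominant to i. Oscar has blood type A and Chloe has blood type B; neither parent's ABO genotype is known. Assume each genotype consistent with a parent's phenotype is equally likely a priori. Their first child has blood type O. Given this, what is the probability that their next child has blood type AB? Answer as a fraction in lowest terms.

Possible genotypes: Oscar ∈ {I^A I^A, I^A i}; Chloe ∈ {I^B I^B, I^B i}.
Weight each parental genotype pair by prior × P(type-O child):
  I^A i × I^B i: posterior weight 1; P(next child type AB) = 1/4.
Weighted sum = 1/4.

1/4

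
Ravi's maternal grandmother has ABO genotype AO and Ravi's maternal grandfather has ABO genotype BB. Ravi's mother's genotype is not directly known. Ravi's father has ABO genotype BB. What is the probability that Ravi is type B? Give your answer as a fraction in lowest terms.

Ravi's mother's ABO genotype from AO × BB: 1/2 AB, 1/2 BO.
Crossing each possibility with the father BB and summing P(type B): 1/2·1/2 + 1/2·1 = 3/4.

3/4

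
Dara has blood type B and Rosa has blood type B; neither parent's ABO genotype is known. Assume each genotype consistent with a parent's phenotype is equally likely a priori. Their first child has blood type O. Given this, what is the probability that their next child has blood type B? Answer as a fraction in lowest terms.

Possible genotypes: Dara ∈ {I^B I^B, I^B i}; Rosa ∈ {I^B I^B, I^B i}.
Weight each parental genotype pair by prior × P(type-O child):
  I^B i × I^B i: posterior weight 1; P(next child type B) = 3/4.
Weighted sum = 3/4.

3/4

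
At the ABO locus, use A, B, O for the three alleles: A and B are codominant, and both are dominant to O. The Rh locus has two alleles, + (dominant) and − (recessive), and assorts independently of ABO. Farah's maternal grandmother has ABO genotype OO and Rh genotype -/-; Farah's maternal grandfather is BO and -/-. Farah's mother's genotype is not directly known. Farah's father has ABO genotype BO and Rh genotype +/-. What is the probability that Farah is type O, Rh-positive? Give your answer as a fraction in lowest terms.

3/16

Farah's mother's ABO genotype from OO × BO: 1/2 BO, 1/2 OO.
Crossing each possibility with the father BO and summing P(type O): 1/2·1/4 + 1/2·1/2 = 3/8.
Similarly for Rh via the mother's Rh distribution: P(Rh+) = 1/2.
Independent loci: 3/8 × 1/2 = 3/16.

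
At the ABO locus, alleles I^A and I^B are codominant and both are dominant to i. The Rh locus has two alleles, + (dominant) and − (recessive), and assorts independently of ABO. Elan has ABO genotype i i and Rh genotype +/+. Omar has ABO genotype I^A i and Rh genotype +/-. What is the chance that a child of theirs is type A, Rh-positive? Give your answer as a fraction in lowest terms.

ABO cross i i × I^A i → offspring phenotypes: 1/2 O, 1/2 A.
Rh cross +/+ × +/- → 1 Rh+.
Independent loci: P(type A, Rh-positive) = 1/2 × 1 = 1/2.

1/2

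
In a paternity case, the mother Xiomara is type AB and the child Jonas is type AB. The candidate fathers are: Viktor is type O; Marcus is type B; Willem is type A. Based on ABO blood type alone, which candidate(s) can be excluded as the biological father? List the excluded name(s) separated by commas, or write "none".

Viktor

A candidate is excluded only if no genotype consistent with his phenotype could produce a type AB child with a type AB mother.
Viktor (type O): no genotype consistent with that phenotype can produce a type-AB child with a type-AB mother.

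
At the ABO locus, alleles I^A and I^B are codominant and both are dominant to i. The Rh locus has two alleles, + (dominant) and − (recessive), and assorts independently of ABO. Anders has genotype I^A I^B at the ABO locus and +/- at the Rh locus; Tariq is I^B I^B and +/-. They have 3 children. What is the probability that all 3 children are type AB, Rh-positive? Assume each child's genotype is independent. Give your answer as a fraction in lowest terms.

ABO cross I^A I^B × I^B I^B → 1/2 B, 1/2 AB.
Rh cross +/- × +/- → 3/4 Rh+, 1/4 Rh-; so P(type AB, Rh-positive) = 1/2 × 3/4 = 3/8 per child.
All 3 independent: (3/8)^3 = 27/512.

27/512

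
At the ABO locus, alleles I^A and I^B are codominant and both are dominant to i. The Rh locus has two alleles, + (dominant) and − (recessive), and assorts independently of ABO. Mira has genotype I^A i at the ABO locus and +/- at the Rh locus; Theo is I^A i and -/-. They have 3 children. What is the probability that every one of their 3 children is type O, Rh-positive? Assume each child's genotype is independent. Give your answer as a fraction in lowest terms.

ABO cross I^A i × I^A i → 1/4 O, 3/4 A.
Rh cross +/- × -/- → 1/2 Rh+, 1/2 Rh-; so P(type O, Rh-positive) = 1/4 × 1/2 = 1/8 per child.
All 3 independent: (1/8)^3 = 1/512.

1/512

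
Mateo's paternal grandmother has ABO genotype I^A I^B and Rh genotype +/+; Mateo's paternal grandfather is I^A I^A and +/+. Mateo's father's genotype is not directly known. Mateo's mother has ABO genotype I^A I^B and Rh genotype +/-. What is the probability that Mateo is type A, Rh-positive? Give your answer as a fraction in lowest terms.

3/8

Mateo's father's ABO genotype from I^A I^B × I^A I^A: 1/2 I^A I^A, 1/2 I^A I^B.
Crossing each possibility with the mother I^A I^B and summing P(type A): 1/2·1/2 + 1/2·1/4 = 3/8.
Similarly for Rh via the father's Rh distribution: P(Rh+) = 1.
Independent loci: 3/8 × 1 = 3/8.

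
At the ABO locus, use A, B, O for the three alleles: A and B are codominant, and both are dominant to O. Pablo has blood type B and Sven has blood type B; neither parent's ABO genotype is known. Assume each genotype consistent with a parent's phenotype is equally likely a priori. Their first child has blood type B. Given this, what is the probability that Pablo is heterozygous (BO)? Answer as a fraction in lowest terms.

7/15

Possible genotypes: Pablo ∈ {BB, BO}; Sven ∈ {BB, BO}.
Weight each parental genotype pair by prior × P(type-B child):
  BB × BB: posterior weight 4/15.
  BB × BO: posterior weight 4/15.
  BO × BB: posterior weight 4/15.
  BO × BO: posterior weight 1/5.
Sum the posterior weight over pairs where Pablo is BO: 7/15.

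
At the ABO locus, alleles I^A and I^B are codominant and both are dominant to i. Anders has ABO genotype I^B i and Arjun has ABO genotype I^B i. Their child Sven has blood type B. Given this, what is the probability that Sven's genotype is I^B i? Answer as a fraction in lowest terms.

2/3

Cross I^B i × I^B i → 1/4 I^B I^B, 1/2 I^B i, 1/4 i i.
Type-B genotypes among offspring: I^B I^B (1/4), I^B i (1/2); total 3/4.
P(I^B i | type B) = (1/2) / (3/4) = 2/3.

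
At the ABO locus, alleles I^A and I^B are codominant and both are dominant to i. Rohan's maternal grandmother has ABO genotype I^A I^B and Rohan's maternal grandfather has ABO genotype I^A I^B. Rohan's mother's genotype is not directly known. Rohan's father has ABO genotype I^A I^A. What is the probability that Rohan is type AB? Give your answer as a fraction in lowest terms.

Rohan's mother's ABO genotype from I^A I^B × I^A I^B: 1/4 I^A I^A, 1/2 I^A I^B, 1/4 I^B I^B.
Crossing each possibility with the father I^A I^A and summing P(type AB): 1/4·0 + 1/2·1/2 + 1/4·1 = 1/2.

1/2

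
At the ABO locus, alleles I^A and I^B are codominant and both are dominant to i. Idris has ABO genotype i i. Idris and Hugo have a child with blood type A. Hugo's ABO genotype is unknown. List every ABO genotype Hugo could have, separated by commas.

For each candidate genotype of Hugo, check whether crossing it with i i can produce every observed child phenotype.
  I^A I^A → possible child types {A} ✓
  I^A I^B → possible child types {A, B} ✓
  I^A i → possible child types {O, A} ✓
  I^B I^B → possible child types {B} ✗
  I^B i → possible child types {O, B} ✗
  i i → possible child types {O} ✗

I^A I^A, I^A I^B, I^A i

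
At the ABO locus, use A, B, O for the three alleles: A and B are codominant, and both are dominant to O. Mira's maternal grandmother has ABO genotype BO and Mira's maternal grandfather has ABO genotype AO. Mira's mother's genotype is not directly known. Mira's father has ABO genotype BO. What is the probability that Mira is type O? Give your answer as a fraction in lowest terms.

Mira's mother's ABO genotype from BO × AO: 1/4 AB, 1/4 AO, 1/4 BO, 1/4 OO.
Crossing each possibility with the father BO and summing P(type O): 1/4·0 + 1/4·1/4 + 1/4·1/4 + 1/4·1/2 = 1/4.

1/4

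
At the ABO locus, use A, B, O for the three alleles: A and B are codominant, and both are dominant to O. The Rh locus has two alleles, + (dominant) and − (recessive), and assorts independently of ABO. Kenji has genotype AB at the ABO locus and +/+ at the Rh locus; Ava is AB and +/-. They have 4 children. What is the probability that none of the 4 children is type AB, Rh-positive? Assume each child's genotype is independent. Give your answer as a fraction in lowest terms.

1/16

ABO cross AB × AB → 1/4 A, 1/4 B, 1/2 AB.
Rh cross +/+ × +/- → 1 Rh+; so P(type AB, Rh-positive) = 1/2 × 1 = 1/2 per child.
P(not type AB, Rh-positive) = 1/2 for one child; (1/2)^4 = 1/16.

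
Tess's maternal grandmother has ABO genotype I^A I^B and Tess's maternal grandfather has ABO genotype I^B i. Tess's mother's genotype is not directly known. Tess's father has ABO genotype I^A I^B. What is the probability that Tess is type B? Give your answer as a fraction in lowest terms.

3/8

Tess's mother's ABO genotype from I^A I^B × I^B i: 1/4 I^A I^B, 1/4 I^A i, 1/4 I^B I^B, 1/4 I^B i.
Crossing each possibility with the father I^A I^B and summing P(type B): 1/4·1/4 + 1/4·1/4 + 1/4·1/2 + 1/4·1/2 = 3/8.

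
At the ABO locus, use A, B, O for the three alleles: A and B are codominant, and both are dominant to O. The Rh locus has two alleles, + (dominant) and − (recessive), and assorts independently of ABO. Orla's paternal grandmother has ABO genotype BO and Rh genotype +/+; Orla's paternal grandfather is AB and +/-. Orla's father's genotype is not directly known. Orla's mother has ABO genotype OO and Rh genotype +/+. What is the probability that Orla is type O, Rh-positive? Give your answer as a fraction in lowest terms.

1/4

Orla's father's ABO genotype from BO × AB: 1/4 AB, 1/4 AO, 1/4 BB, 1/4 BO.
Crossing each possibility with the mother OO and summing P(type O): 1/4·0 + 1/4·1/2 + 1/4·0 + 1/4·1/2 = 1/4.
Similarly for Rh via the father's Rh distribution: P(Rh+) = 1.
Independent loci: 1/4 × 1 = 1/4.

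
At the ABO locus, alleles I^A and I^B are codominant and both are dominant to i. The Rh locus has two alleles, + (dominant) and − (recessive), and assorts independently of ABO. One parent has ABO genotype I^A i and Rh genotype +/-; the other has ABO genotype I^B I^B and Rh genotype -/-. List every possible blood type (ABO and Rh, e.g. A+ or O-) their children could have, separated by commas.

Gametes from I^A i × I^B I^B give offspring ABO genotypes I^A I^B, I^B i, i.e. phenotypes B, AB.
Rh cross +/- × -/- → phenotypes Rh+, Rh-.
Combining independently: B+, B-, AB+, AB-.

B+, B-, AB+, AB-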